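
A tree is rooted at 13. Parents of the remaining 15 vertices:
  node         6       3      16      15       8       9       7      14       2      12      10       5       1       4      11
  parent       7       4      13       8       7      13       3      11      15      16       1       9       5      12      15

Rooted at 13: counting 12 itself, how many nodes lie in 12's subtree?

10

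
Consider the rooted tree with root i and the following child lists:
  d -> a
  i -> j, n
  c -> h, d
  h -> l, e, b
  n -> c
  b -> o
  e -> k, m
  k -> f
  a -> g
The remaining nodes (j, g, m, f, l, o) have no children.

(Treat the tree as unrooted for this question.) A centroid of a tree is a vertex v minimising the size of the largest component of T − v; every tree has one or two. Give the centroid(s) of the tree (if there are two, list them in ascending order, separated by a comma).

h

If h is removed the pieces have sizes 7, 4, 2, 1, all ≤ ⌊15/2⌋ = 7.
Every other node leaves some component of size > 7, so the centroid is unique.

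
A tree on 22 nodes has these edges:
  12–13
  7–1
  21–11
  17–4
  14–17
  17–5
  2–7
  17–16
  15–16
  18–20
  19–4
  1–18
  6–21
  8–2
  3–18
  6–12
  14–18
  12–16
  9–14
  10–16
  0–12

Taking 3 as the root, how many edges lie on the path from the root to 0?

6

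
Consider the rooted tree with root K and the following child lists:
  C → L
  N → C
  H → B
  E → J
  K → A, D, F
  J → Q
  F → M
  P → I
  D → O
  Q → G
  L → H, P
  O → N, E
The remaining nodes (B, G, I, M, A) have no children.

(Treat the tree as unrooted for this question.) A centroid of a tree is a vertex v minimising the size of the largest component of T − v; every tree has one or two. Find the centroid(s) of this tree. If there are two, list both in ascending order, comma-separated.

Delete O: the remaining components have sizes 7, 5, 4. Max 7 ≤ 8, so O is a centroid.
Every other node leaves some component of size > 8, so the centroid is unique.

O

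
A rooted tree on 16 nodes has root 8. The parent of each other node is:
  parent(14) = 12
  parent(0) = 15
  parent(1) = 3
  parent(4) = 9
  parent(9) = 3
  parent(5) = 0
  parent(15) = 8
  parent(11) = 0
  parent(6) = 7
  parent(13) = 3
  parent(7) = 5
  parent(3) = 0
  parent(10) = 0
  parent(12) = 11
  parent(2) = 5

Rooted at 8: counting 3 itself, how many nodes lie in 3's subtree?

The subtree rooted at 3 contains: 3, 1, 13, 9, 4 — 5 nodes.

5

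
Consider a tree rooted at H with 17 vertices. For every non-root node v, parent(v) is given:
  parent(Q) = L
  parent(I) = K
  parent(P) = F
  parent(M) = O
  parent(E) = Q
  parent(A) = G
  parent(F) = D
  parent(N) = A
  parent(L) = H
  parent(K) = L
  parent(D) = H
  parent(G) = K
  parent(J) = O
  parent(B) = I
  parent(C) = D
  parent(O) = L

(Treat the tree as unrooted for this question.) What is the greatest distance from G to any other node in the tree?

6

A farthest node from G is P.
The path G–K–L–H–D–F–P has 6 edges.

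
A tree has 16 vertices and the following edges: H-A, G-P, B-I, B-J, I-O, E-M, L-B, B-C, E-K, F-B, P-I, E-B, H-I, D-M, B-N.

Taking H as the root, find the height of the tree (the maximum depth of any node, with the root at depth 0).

5

The longest root-to-leaf path is H–I–B–E–M–D (5 edges).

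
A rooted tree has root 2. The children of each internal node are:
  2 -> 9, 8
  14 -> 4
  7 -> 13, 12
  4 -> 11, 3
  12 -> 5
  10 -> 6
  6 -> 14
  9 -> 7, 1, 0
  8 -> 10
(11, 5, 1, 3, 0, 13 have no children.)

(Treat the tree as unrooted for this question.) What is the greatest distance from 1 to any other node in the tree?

A farthest node from 1 is 11 (3 also at distance 8).
The path 1 – 9 – 2 – 8 – 10 – 6 – 14 – 4 – 11 has 8 edges.

8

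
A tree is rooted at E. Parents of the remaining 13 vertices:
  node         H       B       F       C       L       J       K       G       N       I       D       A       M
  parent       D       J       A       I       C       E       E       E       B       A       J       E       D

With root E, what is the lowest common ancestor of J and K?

E

Ancestors of J (toward the root): J, E.
Ancestors of K: K, E.
The deepest node appearing in both lists is E.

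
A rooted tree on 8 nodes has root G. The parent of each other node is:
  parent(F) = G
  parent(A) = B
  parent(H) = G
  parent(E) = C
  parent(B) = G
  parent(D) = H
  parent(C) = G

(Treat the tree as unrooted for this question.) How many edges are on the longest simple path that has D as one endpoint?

4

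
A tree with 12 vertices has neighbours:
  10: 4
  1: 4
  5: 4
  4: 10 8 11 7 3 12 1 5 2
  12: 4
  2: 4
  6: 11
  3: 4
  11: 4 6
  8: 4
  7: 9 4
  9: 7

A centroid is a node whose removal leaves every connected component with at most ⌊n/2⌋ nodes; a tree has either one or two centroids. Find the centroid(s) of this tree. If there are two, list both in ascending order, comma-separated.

Delete 4: the remaining components have sizes 2, 2, 1, 1, 1, 1, 1, 1, 1. Max 2 ≤ 6, so 4 is a centroid.
Every other node leaves some component of size > 6, so the centroid is unique.

4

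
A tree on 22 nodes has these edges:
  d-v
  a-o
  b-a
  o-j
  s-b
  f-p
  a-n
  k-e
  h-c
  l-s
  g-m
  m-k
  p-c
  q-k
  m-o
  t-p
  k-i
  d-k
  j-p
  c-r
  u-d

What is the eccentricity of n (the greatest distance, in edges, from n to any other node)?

Distances from n peak at 6, attained at r (u, v, h also at distance 6).
n – a – o – j – p – c – r

6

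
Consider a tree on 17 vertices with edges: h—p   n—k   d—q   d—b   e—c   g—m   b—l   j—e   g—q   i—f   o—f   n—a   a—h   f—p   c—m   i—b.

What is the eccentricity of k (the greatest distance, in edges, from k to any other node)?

14

The node farthest from k is j, via k-n-a-h-p-f-i-b-d-q-g-m-c-e-j — 14 edges.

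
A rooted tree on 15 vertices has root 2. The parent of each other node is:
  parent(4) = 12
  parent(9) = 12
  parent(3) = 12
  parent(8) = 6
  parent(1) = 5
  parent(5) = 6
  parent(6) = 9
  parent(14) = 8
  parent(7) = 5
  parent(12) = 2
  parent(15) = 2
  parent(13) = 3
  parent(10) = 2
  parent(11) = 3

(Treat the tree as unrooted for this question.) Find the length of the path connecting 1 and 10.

1 – 5 – 6 – 9 – 12 – 2 – 10: 6 edges.

6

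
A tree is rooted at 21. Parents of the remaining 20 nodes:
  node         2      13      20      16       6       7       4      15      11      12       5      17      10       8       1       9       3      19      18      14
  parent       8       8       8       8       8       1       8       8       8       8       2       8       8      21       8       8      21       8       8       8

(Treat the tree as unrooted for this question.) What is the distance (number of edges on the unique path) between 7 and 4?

The path is 7–1–8–4, which has 3 edges.

3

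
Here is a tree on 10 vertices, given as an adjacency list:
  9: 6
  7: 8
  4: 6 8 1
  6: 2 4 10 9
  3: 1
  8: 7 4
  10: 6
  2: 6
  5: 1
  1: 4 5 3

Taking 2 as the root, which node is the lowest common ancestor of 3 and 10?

Ancestors of 3 (toward the root): 3, 1, 4, 6, 2.
Ancestors of 10: 10, 6, 2.
The deepest node appearing in both lists is 6.

6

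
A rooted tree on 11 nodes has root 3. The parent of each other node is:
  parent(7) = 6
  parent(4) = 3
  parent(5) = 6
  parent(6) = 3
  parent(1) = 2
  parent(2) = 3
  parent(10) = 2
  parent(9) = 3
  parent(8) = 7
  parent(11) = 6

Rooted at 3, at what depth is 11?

2

Climbing from 11 to the root: 11 – 6 – 3. That's 2 steps.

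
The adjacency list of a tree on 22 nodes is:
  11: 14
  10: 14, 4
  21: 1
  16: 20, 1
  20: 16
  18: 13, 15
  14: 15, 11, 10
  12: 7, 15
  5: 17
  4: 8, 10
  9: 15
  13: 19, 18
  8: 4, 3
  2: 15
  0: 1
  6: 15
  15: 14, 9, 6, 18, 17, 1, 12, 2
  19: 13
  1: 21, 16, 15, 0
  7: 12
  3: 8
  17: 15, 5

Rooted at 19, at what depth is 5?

Path from 19 to 5: 19 – 13 – 18 – 15 – 17 – 5, which has 5 edges.

5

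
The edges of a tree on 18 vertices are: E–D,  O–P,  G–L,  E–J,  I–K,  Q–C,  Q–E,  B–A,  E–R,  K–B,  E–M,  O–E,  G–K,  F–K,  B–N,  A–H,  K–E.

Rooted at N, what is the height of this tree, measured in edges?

The longest root-to-leaf path is N–B–K–E–Q–C (5 edges).

5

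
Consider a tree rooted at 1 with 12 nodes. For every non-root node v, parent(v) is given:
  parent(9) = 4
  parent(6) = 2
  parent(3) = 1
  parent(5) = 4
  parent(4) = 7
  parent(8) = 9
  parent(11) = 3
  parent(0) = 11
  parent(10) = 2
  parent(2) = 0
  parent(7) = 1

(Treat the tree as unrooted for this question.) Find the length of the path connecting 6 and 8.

9

The path is 6–2–0–11–3–1–7–4–9–8, which has 9 edges.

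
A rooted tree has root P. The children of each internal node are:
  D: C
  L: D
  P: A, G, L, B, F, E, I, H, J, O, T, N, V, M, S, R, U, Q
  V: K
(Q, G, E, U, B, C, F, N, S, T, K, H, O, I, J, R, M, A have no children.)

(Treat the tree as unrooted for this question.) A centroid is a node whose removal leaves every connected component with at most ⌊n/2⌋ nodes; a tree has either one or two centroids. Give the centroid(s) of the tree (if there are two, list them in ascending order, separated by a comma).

Delete P: the remaining components have sizes 3, 2, 1, 1, 1, 1, 1, 1, 1, 1, 1, 1, 1, 1, 1, 1, 1, 1. Max 3 ≤ 11, so P is a centroid.
Every other node leaves some component of size > 11, so the centroid is unique.

P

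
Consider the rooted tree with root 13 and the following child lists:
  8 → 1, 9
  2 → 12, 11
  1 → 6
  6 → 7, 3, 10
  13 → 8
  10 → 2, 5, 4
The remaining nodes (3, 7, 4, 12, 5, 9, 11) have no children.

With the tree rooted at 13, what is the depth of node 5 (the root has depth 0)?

Climbing from 5 to the root: 5 – 10 – 6 – 1 – 8 – 13. That's 5 steps.

5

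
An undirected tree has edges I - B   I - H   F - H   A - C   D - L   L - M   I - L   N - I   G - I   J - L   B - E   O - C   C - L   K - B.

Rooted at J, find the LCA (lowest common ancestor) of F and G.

I

Path F→root: F H I L J; path G→root: G I L J.
First common node: I.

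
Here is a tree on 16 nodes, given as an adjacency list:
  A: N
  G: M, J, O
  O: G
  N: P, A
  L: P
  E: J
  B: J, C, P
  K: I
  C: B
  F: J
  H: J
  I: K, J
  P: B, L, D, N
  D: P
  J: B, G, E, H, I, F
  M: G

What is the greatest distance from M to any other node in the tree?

6

Distances from M peak at 6, attained at A.
M – G – J – B – P – N – A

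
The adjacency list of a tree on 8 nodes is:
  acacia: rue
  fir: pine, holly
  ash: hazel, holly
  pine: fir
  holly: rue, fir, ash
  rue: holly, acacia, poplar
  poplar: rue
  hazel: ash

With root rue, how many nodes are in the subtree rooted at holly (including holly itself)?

5

Descendants of holly (including itself): holly, ash, fir, hazel, pine. That's 5.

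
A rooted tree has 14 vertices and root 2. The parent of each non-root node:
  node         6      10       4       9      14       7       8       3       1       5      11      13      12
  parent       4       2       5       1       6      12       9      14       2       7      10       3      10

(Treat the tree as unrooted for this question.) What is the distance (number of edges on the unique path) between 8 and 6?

9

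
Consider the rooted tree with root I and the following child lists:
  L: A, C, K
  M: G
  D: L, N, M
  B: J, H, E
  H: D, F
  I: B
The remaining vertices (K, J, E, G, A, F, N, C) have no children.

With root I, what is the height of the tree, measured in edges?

5

K sits deepest: I–B–H–D–L–K — 5 edges from the root.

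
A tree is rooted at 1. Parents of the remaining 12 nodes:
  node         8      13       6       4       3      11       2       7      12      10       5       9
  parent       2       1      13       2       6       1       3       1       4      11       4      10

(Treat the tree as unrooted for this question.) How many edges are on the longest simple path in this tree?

9

A longest path is 12-4-2-3-6-13-1-11-10-9, with 9 edges.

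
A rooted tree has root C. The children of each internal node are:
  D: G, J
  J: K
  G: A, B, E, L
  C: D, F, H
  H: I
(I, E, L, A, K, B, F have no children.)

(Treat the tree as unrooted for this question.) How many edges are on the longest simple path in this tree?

Starting from I, a farthest node is A at distance 5.
One longest path: I–H–C–D–G–A.
So the diameter is 5.

5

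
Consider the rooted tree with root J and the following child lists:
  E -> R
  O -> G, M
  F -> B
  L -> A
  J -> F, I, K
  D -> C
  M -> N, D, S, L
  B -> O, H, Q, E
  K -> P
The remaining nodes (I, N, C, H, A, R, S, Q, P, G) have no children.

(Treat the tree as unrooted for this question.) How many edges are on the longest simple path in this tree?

Starting from P, a farthest node is A at distance 8.
One longest path: P-K-J-F-B-O-M-L-A.
So the diameter is 8.

8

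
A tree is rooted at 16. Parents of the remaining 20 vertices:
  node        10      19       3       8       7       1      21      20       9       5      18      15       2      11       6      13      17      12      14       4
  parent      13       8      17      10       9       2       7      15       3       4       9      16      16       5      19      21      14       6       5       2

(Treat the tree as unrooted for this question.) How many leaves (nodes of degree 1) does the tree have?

5

Exactly 5 nodes have a single neighbour: 1, 11, 12, 18, 20.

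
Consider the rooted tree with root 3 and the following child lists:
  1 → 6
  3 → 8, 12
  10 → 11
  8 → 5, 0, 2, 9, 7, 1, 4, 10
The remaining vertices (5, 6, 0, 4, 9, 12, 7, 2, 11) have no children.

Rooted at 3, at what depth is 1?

2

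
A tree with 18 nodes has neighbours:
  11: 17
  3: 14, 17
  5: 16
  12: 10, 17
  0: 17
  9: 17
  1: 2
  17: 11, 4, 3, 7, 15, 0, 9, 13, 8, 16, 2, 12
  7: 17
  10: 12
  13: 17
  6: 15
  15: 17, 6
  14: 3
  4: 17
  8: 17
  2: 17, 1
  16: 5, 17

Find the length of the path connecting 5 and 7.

3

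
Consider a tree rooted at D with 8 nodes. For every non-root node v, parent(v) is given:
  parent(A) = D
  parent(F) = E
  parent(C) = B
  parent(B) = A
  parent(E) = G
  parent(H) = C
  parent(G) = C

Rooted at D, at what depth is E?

D – A – B – C – G – E — 5 edges.

5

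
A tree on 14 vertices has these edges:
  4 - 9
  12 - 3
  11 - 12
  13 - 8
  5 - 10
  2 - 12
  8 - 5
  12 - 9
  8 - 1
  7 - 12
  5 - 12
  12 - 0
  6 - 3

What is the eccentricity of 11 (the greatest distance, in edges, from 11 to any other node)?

4

A farthest node from 11 is 1 (13 also at distance 4).
The path 11-12-5-8-1 has 4 edges.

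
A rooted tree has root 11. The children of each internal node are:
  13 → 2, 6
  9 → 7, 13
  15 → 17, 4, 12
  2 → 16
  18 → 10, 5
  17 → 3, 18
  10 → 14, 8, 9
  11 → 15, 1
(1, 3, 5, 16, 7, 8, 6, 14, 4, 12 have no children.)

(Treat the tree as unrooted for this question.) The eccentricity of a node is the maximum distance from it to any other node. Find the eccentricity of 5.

6

Distances from 5 peak at 6, attained at 16.
5-18-10-9-13-2-16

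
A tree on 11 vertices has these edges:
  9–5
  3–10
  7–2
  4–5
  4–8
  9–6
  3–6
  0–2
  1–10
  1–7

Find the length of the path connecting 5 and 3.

3

The path is 5–9–6–3, which has 3 edges.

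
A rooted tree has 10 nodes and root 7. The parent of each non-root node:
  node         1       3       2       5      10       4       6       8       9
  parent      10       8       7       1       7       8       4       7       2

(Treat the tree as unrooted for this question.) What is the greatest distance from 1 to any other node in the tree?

The node farthest from 1 is 6, via 1-10-7-8-4-6 — 5 edges.

5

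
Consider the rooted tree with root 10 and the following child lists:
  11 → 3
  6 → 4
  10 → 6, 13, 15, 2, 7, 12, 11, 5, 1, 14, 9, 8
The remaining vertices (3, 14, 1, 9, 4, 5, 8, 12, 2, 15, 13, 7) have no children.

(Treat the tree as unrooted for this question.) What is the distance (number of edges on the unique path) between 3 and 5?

3

The path is 3 - 11 - 10 - 5, which has 3 edges.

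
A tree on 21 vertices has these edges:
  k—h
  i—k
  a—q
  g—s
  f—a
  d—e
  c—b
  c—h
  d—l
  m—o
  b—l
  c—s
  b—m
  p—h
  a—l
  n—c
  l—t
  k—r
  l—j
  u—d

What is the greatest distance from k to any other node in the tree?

The node farthest from k is e (f, u, q also at distance 6), via k-h-c-b-l-d-e — 6 edges.

6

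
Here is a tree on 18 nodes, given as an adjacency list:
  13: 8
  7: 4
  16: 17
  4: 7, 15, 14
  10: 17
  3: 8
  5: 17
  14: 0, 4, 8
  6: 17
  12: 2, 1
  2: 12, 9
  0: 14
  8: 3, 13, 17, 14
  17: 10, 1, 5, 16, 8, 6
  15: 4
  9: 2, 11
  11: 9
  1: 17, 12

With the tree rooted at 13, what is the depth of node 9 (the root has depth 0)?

Path from 13 to 9: 13 – 8 – 17 – 1 – 12 – 2 – 9, which has 6 edges.

6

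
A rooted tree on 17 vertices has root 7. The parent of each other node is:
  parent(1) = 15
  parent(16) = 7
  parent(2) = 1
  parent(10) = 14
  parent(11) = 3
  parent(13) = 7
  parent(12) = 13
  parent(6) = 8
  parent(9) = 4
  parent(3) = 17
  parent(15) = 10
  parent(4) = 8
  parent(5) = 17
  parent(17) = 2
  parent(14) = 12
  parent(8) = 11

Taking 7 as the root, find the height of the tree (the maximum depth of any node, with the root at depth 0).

13

9 sits deepest: 7 → 13 → 12 → 14 → 10 → 15 → 1 → 2 → 17 → 3 → 11 → 8 → 4 → 9 — 13 edges from the root.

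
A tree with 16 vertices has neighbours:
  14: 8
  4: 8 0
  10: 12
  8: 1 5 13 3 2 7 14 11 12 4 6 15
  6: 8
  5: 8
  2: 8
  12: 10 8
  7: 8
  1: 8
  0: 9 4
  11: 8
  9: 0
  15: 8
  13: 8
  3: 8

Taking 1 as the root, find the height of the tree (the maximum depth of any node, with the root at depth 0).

4

9 sits deepest: 1–8–4–0–9 — 4 edges from the root.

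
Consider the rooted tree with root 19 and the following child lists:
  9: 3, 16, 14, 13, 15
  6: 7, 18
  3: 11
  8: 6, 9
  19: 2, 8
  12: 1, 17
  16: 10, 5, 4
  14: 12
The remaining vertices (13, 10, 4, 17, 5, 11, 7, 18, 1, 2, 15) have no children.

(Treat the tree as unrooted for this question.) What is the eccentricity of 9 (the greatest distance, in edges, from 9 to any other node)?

The node farthest from 9 is 18 (1, 17, 2, 7 also at distance 3), via 9 – 8 – 6 – 18 — 3 edges.

3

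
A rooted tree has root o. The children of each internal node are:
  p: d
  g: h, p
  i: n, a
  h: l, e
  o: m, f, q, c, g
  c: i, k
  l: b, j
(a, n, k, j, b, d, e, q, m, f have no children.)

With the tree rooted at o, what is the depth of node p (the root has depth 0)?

2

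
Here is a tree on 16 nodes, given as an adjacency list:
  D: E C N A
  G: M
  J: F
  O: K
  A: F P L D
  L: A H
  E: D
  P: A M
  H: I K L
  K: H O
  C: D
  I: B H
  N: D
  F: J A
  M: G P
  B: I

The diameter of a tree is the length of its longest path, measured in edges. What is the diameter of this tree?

A longest path is B-I-H-L-A-P-M-G, with 7 edges.

7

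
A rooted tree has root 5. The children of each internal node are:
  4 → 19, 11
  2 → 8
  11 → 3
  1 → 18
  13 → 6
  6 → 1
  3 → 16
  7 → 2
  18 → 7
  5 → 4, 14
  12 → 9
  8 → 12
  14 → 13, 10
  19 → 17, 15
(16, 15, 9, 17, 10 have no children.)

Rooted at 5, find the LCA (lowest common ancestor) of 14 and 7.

14

14's ancestor chain is 14, 5 and 7's is 7, 18, 1, 6, 13, 14, 5; they first meet at 14.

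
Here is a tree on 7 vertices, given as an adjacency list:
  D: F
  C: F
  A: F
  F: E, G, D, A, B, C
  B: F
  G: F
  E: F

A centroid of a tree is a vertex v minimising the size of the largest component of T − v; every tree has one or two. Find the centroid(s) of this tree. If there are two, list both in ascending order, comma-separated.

F

Removing F splits the tree into components of sizes 1, 1, 1, 1, 1, 1; the largest is 1 ≤ ⌊7/2⌋ = 3.
Every other node leaves some component of size > 3, so the centroid is unique.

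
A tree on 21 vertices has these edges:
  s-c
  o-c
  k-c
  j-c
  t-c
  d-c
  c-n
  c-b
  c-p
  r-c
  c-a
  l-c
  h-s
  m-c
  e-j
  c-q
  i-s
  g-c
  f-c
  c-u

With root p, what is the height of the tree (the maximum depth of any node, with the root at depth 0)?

A deepest node is h, reached by p → c → s → h.
That path has 3 edges, so the height is 3.

3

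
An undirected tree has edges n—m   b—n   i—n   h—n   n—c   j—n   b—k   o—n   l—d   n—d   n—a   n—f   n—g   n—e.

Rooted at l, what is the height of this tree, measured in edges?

4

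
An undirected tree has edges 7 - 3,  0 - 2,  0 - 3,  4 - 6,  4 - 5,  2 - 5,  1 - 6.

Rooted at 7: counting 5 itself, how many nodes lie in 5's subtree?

Descendants of 5 (including itself): 5, 4, 6, 1. That's 4.

4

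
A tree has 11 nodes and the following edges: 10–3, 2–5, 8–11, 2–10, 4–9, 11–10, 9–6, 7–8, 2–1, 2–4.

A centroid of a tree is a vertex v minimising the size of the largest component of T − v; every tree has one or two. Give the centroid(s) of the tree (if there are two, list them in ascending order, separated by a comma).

If 2 is removed the pieces have sizes 5, 3, 1, 1, all ≤ ⌊11/2⌋ = 5.
Every other node leaves some component of size > 5, so the centroid is unique.

2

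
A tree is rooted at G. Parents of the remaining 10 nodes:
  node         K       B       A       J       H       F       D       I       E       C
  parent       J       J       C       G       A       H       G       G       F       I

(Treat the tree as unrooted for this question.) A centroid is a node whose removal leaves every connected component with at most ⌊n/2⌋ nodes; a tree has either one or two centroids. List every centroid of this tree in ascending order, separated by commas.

If I is removed the pieces have sizes 5, 5, all ≤ ⌊11/2⌋ = 5.
Every other node leaves some component of size > 5, so the centroid is unique.

I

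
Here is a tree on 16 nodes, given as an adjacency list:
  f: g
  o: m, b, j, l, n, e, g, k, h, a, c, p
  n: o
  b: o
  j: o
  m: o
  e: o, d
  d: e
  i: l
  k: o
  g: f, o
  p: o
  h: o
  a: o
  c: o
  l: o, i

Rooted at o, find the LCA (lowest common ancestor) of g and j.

o

g's ancestor chain is g, o and j's is j, o; they first meet at o.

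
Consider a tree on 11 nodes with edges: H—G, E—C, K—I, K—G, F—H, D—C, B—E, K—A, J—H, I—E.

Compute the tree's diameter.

Starting from D, a farthest node is F at distance 7.
One longest path: D - C - E - I - K - G - H - F.
So the diameter is 7.

7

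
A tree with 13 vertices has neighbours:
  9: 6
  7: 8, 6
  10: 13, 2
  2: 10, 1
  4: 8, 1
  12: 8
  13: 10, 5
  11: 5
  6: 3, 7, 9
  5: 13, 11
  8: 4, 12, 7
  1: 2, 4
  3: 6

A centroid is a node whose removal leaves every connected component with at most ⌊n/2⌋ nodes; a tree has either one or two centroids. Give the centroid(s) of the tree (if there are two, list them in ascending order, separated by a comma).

4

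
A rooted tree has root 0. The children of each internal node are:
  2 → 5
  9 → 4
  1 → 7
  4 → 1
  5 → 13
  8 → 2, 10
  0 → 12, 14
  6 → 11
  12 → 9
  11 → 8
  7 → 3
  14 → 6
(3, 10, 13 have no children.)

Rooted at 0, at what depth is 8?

4

Path from 0 to 8: 0 – 14 – 6 – 11 – 8, which has 4 edges.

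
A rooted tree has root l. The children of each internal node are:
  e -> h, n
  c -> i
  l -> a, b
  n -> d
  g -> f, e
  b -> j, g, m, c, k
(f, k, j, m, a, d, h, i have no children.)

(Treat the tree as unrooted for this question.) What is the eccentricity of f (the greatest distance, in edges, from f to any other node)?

The node farthest from f is a (i, d also at distance 4), via f – g – b – l – a — 4 edges.

4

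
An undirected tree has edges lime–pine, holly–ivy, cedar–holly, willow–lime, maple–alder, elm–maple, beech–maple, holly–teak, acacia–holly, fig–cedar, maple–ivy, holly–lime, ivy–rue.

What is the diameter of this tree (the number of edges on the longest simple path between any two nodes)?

BFS from fig reaches elm last, at distance 5; BFS from elm confirms no node is farther.
Path: fig – cedar – holly – ivy – maple – elm.

5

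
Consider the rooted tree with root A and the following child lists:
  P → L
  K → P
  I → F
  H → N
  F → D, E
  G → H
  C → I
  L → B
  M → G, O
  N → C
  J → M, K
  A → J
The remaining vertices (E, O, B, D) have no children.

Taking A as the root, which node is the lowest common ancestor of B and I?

Path B→root: B L P K J A; path I→root: I C N H G M J A.
First common node: J.

J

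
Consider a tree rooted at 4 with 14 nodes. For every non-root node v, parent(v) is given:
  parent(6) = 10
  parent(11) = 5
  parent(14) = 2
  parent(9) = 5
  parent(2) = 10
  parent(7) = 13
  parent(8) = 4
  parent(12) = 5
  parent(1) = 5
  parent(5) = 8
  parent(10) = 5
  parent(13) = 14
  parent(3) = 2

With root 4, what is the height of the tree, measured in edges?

7

A deepest node is 7, reached by 4 → 8 → 5 → 10 → 2 → 14 → 13 → 7.
That path has 7 edges, so the height is 7.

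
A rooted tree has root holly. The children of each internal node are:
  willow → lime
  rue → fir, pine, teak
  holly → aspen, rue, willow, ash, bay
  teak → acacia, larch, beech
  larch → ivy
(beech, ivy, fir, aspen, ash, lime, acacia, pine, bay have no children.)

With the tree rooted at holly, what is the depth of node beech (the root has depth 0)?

holly → rue → teak → beech — 3 edges.

3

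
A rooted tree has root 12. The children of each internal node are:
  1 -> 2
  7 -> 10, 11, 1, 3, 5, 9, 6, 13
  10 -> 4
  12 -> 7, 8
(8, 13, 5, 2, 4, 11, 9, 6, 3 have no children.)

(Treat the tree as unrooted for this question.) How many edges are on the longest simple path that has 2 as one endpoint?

A farthest node from 2 is 8 (4 also at distance 4).
The path 2-1-7-12-8 has 4 edges.

4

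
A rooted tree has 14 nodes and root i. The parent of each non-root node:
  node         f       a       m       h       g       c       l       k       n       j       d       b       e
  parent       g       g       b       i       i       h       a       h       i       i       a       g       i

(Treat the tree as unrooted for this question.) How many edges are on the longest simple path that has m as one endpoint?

5

A farthest node from m is k (c also at distance 5).
The path m – b – g – i – h – k has 5 edges.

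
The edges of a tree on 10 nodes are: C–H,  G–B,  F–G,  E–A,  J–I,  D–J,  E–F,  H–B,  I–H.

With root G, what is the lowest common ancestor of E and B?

G

Ancestors of E (toward the root): E, F, G.
Ancestors of B: B, G.
The deepest node appearing in both lists is G.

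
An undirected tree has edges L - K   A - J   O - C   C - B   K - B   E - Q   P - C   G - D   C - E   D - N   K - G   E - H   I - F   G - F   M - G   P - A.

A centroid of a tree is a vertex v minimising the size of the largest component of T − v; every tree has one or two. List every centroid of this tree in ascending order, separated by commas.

Removing B splits the tree into components of sizes 8, 8; the largest is 8 ≤ ⌊17/2⌋ = 8.
Every other node leaves some component of size > 8, so the centroid is unique.

B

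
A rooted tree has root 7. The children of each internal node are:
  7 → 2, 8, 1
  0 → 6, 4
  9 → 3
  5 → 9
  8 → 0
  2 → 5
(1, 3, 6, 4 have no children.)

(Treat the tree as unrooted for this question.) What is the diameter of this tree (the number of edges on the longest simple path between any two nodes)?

A longest path is 3-9-5-2-7-8-0-6, with 7 edges.

7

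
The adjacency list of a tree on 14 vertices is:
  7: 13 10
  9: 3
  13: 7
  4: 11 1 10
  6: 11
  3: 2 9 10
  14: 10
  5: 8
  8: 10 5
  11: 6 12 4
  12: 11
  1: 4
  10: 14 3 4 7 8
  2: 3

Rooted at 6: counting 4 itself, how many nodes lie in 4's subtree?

The subtree rooted at 4 contains: 4, 10, 1, 8, 3, 14, 7, 5, 9, 2, 13 — 11 nodes.

11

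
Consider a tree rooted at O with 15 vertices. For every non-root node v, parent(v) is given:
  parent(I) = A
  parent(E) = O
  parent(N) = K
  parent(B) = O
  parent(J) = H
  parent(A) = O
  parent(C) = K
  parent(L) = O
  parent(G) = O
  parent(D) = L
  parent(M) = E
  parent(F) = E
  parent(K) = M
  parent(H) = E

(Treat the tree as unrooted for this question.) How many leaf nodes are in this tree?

8

Exactly 8 nodes have a single neighbour: B, C, D, F, G, I, J, N.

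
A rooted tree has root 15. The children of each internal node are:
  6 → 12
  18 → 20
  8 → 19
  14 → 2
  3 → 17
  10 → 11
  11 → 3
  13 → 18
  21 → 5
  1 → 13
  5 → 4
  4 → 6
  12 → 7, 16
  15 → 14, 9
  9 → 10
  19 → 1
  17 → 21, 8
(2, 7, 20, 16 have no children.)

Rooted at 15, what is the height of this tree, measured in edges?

11

7 sits deepest: 15–9–10–11–3–17–21–5–4–6–12–7 — 11 edges from the root.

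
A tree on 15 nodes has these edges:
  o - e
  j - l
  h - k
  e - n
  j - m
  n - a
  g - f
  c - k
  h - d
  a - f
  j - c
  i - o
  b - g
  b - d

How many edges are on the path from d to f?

3

The path is d–b–g–f, which has 3 edges.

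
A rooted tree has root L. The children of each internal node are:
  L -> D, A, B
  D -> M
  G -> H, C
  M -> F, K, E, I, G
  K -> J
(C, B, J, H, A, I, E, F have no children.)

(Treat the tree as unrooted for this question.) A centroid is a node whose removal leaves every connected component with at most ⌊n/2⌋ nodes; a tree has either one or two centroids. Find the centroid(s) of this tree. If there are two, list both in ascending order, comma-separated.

M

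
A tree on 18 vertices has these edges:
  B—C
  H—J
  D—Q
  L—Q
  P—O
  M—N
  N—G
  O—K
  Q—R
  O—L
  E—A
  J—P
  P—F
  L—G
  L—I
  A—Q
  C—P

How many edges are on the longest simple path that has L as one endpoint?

4

The node farthest from L is B (H also at distance 4), via L-O-P-C-B — 4 edges.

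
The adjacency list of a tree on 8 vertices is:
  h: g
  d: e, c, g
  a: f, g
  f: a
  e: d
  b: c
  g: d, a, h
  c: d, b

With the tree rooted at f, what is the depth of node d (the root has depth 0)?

Path from f to d: f → a → g → d, which has 3 edges.

3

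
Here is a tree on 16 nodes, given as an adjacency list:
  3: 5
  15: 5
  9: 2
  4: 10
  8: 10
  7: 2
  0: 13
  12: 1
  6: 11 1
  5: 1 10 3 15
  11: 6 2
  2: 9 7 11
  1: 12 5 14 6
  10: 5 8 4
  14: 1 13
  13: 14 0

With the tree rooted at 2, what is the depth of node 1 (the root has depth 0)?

Path from 2 to 1: 2–11–6–1, which has 3 edges.

3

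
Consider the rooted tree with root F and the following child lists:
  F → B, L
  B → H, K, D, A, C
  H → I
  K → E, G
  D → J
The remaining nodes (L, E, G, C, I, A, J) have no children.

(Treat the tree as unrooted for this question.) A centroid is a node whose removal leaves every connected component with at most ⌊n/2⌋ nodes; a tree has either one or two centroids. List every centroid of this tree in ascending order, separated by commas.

B

Removing B splits the tree into components of sizes 3, 2, 2, 2, 1, 1; the largest is 3 ≤ ⌊12/2⌋ = 6.
No neighbour of B does as well, so B is the unique centroid.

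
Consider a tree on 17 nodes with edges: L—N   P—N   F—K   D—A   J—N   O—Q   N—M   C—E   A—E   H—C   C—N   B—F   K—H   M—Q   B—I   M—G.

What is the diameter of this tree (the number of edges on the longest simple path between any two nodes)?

Starting from I, a farthest node is O at distance 9.
One longest path: I – B – F – K – H – C – N – M – Q – O.
So the diameter is 9.

9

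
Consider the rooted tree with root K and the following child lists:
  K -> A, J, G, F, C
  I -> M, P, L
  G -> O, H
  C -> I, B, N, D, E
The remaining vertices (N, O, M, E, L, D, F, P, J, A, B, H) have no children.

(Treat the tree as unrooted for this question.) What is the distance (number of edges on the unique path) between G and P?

G–K–C–I–P: 4 edges.

4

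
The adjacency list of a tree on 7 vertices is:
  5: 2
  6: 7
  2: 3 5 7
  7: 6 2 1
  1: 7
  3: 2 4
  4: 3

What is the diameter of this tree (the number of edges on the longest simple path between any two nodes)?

A longest path is 4 – 3 – 2 – 7 – 1, with 4 edges.

4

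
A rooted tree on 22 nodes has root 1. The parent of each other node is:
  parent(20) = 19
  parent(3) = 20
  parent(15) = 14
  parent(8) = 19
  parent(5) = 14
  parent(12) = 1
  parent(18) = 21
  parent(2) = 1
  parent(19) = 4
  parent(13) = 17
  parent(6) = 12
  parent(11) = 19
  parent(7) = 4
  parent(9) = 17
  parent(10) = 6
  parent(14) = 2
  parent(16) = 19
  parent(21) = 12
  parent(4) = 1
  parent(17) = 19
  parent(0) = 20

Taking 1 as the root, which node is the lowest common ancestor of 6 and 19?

1

Path 6→root: 6 12 1; path 19→root: 19 4 1.
First common node: 1.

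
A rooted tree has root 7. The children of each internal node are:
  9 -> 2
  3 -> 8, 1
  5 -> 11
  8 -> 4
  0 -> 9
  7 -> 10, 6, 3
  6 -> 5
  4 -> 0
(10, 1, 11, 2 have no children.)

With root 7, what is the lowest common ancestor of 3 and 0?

Ancestors of 3 (toward the root): 3, 7.
Ancestors of 0: 0, 4, 8, 3, 7.
The deepest node appearing in both lists is 3.

3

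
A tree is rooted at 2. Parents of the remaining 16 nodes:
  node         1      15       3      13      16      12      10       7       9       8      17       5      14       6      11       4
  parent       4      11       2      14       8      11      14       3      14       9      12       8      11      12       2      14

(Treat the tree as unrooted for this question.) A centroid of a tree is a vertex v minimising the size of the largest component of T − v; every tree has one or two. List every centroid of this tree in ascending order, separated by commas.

If 14 is removed the pieces have sizes 8, 4, 2, 1, 1, all ≤ ⌊17/2⌋ = 8.
No neighbour of 14 does as well, so 14 is the unique centroid.

14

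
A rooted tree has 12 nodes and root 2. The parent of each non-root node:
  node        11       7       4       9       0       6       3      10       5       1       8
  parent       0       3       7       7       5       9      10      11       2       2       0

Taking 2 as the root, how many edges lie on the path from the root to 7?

6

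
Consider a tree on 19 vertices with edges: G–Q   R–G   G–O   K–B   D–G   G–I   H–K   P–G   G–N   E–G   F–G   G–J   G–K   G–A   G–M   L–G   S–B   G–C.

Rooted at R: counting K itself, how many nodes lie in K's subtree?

4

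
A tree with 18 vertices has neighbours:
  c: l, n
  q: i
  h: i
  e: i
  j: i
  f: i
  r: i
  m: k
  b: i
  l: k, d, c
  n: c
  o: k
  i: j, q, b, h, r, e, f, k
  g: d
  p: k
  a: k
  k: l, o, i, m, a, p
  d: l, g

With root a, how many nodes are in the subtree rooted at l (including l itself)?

5

Descendants of l (including itself): l, c, d, n, g. That's 5.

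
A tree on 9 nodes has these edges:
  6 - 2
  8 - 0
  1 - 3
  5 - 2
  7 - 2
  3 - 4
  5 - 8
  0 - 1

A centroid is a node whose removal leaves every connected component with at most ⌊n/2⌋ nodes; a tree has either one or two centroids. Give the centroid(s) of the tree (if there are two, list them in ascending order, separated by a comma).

Removing 8 splits the tree into components of sizes 4, 4; the largest is 4 ≤ ⌊9/2⌋ = 4.
No neighbour of 8 does as well, so 8 is the unique centroid.

8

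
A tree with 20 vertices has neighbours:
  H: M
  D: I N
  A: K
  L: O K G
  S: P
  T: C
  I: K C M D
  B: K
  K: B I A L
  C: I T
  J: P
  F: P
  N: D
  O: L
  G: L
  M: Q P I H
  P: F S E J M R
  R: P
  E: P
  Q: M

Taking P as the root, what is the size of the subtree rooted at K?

6

K's subtree: {K, A, L, B, G, O}, size 6.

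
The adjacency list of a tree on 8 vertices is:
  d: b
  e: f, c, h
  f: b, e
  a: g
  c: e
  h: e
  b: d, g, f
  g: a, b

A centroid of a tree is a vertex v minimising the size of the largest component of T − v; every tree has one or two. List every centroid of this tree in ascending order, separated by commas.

Removing b splits the tree into components of sizes 4, 2, 1; the largest is 4 ≤ ⌊8/2⌋ = 4.
Its neighbour f also leaves a largest component of size 4, so both are centroids.

b, f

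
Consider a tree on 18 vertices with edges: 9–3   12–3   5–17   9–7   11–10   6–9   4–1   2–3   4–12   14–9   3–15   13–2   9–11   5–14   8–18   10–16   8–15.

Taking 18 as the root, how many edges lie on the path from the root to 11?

Climbing from 11 to the root: 11–9–3–15–8–18. That's 5 steps.

5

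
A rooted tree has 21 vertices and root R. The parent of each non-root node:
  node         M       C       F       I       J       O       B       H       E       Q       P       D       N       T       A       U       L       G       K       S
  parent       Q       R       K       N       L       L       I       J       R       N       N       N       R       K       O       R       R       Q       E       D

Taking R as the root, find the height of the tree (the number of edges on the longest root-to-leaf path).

3

A deepest node is M, reached by R → N → Q → M.
That path has 3 edges, so the height is 3.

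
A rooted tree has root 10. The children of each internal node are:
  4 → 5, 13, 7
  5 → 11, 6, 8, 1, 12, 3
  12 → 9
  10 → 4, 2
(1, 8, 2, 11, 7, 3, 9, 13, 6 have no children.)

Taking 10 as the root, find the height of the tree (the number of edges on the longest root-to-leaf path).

4

9 sits deepest: 10-4-5-12-9 — 4 edges from the root.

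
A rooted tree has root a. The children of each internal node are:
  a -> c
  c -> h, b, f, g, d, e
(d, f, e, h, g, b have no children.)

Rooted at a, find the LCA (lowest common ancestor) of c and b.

c

c's ancestor chain is c, a and b's is b, c, a; they first meet at c.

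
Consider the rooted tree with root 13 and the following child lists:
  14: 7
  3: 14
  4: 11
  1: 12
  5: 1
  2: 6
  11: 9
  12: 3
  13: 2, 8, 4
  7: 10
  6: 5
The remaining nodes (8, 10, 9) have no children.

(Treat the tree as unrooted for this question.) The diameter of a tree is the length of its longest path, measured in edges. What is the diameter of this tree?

12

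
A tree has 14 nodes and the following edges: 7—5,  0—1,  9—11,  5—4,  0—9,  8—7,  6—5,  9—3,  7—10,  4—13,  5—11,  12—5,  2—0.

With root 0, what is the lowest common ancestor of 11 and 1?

0

Ancestors of 11 (toward the root): 11, 9, 0.
Ancestors of 1: 1, 0.
The deepest node appearing in both lists is 0.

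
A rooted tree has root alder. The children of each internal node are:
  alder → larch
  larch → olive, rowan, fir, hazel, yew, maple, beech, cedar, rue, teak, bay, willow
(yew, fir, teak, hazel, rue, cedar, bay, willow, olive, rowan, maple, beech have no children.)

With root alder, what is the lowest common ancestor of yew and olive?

larch

Ancestors of yew (toward the root): yew, larch, alder.
Ancestors of olive: olive, larch, alder.
The deepest node appearing in both lists is larch.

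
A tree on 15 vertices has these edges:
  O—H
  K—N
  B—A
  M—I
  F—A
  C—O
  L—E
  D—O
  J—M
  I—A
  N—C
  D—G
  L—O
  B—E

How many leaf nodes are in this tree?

5

Exactly 5 nodes have a single neighbour: F, G, H, J, K.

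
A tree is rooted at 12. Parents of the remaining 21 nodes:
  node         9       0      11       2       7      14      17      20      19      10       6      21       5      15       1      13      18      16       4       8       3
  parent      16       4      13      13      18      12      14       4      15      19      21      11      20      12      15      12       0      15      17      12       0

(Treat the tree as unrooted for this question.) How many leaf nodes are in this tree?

Degree-1 nodes: 1, 2, 3, 5, 6, 7, 8, 9, 10 — 9 of them.

9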